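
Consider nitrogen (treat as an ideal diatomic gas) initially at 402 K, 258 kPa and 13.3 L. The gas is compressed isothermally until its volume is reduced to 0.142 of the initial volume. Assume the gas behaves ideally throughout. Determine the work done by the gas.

n = P₁V₁/(RT₁) = 258×13.3/(8.314×402) = 1.03 mol.
Isothermal: T stays 402 K; PV = const ⇒ V₂ = 1.89 L, P₂ = 1820 kPa.
W = nRT ln(V₂/V₁) = 1.03×8.314×402×ln(0.142) = -6700 J.

-6700 J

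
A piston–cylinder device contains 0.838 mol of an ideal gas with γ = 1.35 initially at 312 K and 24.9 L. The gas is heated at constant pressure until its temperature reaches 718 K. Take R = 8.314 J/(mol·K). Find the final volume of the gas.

P₁ = nRT₁/V₁ = 0.838×8.314×312/24.9 = 87.3 kPa.
Isobaric: P stays 87.3 kPa; V/T = const ⇒ T₂ = 718 K, V₂ = 57.3 L.

57.3 L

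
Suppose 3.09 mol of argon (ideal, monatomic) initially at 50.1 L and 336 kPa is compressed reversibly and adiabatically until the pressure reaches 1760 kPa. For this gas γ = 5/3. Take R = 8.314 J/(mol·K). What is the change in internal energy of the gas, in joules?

23700 J

T₁ = P₁V₁/(nR) = 336×50.1/(3.09×8.314) = 655 K.
Adiabatic: T₂/T₁ = (P₂/P₁)^((γ−1)/γ) ⇒ T₂ = 655×(5.24)^0.400 = 1270 K; V₂ = 18.5 L.
For an ideal gas ΔU = nCvΔT with Cv = (3/2)R = 12.5 J/(mol·K).
ΔU = 3.09×12.5×(1270−655) = 23700 J.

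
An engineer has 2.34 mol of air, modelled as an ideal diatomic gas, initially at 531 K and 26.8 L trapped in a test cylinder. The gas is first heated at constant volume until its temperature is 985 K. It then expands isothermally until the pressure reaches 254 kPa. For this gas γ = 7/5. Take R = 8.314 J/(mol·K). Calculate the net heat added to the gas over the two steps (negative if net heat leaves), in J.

41900 J

P₁ = nRT₁/V₁ = 2.34×8.314×531/26.8 = 385 kPa.
Step 1 — Isochoric: V stays 26.8 L; P/T = const ⇒ T₂ = 985 K, P₂ = 715 kPa.
W = 0 (no volume change).
ΔU = nCvΔT = 2.34×20.8×(985−531) = 22100 J.
Q = ΔU = 22100 J.
State after step 1: P = 715 kPa, V = 26.8 L, T = 985 K.
Step 2 — Isothermal: T stays 985 K; PV = const ⇒ V₂ = 75.4 L, P₂ = 254 kPa.
ΔU = 0 (ideal gas, T constant).
W = nRT ln(V₂/V₁) = 2.34×8.314×985×ln(2.82) = 19800 J.
Q = ΔU + W = 19800 J.
Net over both steps: W = 19800 J, Q = 41900 J, ΔU = 22100 J.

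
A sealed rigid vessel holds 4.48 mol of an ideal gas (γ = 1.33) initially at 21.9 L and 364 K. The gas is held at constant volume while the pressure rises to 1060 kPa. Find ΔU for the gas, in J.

29300 J

P₁ = nRT₁/V₁ = 4.48×8.314×364/21.9 = 619 kPa.
Isochoric: V stays 21.9 L; P/T = const ⇒ T₂ = 623 K, P₂ = 1060 kPa.
For an ideal gas ΔU = nCvΔT with Cv = R/(γ−1) = 25.2 J/(mol·K).
ΔU = 4.48×25.2×(623−364) = 29300 J.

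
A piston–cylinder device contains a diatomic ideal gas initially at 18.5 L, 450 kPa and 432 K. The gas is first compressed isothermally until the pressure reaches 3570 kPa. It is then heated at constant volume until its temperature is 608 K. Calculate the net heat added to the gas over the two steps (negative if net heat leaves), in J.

n = P₁V₁/(RT₁) = 450×18.5/(8.314×432) = 2.32 mol.
Step 1 — Isothermal: T stays 432 K; PV = const ⇒ V₂ = 2.33 L, P₂ = 3570 kPa.
ΔU = 0 (ideal gas, T constant).
W = nRT ln(V₂/V₁) = 2.32×8.314×432×ln(0.126) = -17200 J.
Q = ΔU + W = -17200 J.
State after step 1: P = 3570 kPa, V = 2.33 L, T = 432 K.
Step 2 — Isochoric: V stays 2.33 L; P/T = const ⇒ T₂ = 608 K, P₂ = 5020 kPa.
W = 0 (no volume change).
ΔU = nCvΔT = 2.32×20.8×(608−432) = 8480 J.
Q = ΔU = 8480 J.
Net over both steps: W = -17200 J, Q = -8760 J, ΔU = 8480 J.

-8760 J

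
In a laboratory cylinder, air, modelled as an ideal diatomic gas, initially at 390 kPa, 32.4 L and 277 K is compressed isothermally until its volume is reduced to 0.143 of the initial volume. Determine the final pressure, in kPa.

2730 kPa

Isothermal: T stays 277 K; PV = const ⇒ V₂ = 4.63 L, P₂ = 2730 kPa.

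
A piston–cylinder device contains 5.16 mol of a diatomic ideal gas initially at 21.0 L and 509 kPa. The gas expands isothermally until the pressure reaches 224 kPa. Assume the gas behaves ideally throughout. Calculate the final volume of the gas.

T₁ = P₁V₁/(nR) = 509×21.0/(5.16×8.314) = 249 K.
Isothermal: T stays 249 K; PV = const ⇒ V₂ = 47.7 L, P₂ = 224 kPa.

47.7 L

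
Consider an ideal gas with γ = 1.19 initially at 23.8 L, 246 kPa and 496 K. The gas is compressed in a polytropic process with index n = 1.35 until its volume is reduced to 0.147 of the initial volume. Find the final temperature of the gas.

970 K

Polytropic n=1.35: T₂ = T₁(V₁/V₂)^(n−1) = 496×(6.80)^0.35 = 970 K; P₂ = P₁(V₁/V₂)^n = 3270 kPa.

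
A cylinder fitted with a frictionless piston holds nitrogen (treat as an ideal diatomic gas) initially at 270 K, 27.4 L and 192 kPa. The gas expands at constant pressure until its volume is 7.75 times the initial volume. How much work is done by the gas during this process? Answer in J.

35500 J

n = P₁V₁/(RT₁) = 192×27.4/(8.314×270) = 2.34 mol.
Isobaric: P stays 192 kPa; V/T = const ⇒ T₂ = 2090 K, V₂ = 212 L.
W = PΔV = 192×(212−27.4) kPa·L = 35500 J.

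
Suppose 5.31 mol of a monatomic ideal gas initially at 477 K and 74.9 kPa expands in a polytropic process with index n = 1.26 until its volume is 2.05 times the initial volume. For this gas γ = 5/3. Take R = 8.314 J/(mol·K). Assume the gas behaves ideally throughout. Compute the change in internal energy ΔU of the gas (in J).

-5380 J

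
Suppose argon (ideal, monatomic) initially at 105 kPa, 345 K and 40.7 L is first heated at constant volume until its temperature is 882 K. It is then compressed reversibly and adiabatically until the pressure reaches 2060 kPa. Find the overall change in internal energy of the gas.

n = P₁V₁/(RT₁) = 105×40.7/(8.314×345) = 1.49 mol.
Step 1 — Isochoric: V stays 40.7 L; P/T = const ⇒ T₂ = 882 K, P₂ = 268 kPa.
W = 0 (no volume change).
ΔU = nCvΔT = 1.49×12.5×(882−345) = 9980 J.
Q = ΔU = 9980 J.
State after step 1: P = 268 kPa, V = 40.7 L, T = 882 K.
Step 2 — Adiabatic: T₂/T₁ = (P₂/P₁)^((γ−1)/γ) ⇒ T₂ = 882×(7.67)^0.400 = 1990 K; V₂ = 12.0 L.
ΔU = nCvΔT = 1.49×12.5×(1990−882) = 20600 J.
Q = 0 for an adiabatic process, so W = −ΔU = -20600 J.
Net over both steps: W = -20600 J, Q = 9980 J, ΔU = 30600 J.

30600 J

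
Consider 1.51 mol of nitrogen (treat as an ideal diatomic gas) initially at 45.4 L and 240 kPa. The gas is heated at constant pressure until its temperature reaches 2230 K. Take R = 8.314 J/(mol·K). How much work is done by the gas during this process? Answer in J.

T₁ = P₁V₁/(nR) = 240×45.4/(1.51×8.314) = 868 K.
Isobaric: P stays 240 kPa; V/T = const ⇒ T₂ = 2230 K, V₂ = 117 L.
W = PΔV = 240×(117−45.4) kPa·L = 17100 J.

17100 J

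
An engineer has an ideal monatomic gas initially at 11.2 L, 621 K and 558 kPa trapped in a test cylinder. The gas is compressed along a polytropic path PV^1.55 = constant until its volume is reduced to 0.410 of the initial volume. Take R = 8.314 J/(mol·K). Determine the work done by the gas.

n = P₁V₁/(RT₁) = 558×11.2/(8.314×621) = 1.21 mol.
Polytropic n=1.55: T₂ = T₁(V₁/V₂)^(n−1) = 621×(2.44)^0.55 = 1010 K; P₂ = P₁(V₁/V₂)^n = 2220 kPa.
W = (P₁V₁−P₂V₂)/(n−1) = (558×11.2−2220×4.59)/0.55 = -7190 J.

-7190 J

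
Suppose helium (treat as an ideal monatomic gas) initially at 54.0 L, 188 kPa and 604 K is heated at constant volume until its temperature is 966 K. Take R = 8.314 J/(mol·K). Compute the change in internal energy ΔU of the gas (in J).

9130 J

n = P₁V₁/(RT₁) = 188×54.0/(8.314×604) = 2.02 mol.
Isochoric: V stays 54.0 L; P/T = const ⇒ T₂ = 966 K, P₂ = 301 kPa.
For an ideal gas ΔU = nCvΔT with Cv = (3/2)R = 12.5 J/(mol·K).
ΔU = 2.02×12.5×(966−604) = 9130 J.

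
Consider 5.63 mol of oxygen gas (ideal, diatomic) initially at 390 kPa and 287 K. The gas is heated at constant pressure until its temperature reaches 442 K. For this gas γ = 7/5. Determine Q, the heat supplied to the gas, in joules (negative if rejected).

V₁ = nRT₁/P₁ = 5.63×8.314×287/390 = 34.4 L.
Isobaric: P stays 390 kPa; V/T = const ⇒ T₂ = 442 K, V₂ = 53.0 L.
W = PΔV = 390×(53.0−34.4) kPa·L = 7260 J.
ΔU = nCvΔT = 5.63×20.8×(442−287) = 18100 J.
Q = ΔU + W = nCpΔT = 25400 J.

25400 J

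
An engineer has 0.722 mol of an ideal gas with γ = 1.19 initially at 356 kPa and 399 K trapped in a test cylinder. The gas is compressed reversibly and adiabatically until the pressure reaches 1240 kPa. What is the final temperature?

487 K

V₁ = nRT₁/P₁ = 0.722×8.314×399/356 = 6.73 L.
Adiabatic: T₂/T₁ = (P₂/P₁)^((γ−1)/γ) ⇒ T₂ = 399×(3.48)^0.160 = 487 K; V₂ = 2.36 L.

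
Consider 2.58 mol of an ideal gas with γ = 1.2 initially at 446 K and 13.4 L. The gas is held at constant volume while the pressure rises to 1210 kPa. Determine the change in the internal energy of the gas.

33200 J

P₁ = nRT₁/V₁ = 2.58×8.314×446/13.4 = 714 kPa.
Isochoric: V stays 13.4 L; P/T = const ⇒ T₂ = 756 K, P₂ = 1210 kPa.
For an ideal gas ΔU = nCvΔT with Cv = R/(γ−1) = 41.6 J/(mol·K).
ΔU = 2.58×41.6×(756−446) = 33200 J.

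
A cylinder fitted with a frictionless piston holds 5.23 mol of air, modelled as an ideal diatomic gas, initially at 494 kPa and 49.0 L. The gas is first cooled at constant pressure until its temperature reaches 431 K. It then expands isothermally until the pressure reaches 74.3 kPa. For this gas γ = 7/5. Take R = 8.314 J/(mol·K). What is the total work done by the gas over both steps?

T₁ = P₁V₁/(nR) = 494×49.0/(5.23×8.314) = 557 K.
Step 1 — Isobaric: P stays 494 kPa; V/T = const ⇒ T₂ = 431 K, V₂ = 37.9 L.
W = PΔV = 494×(37.9−49.0) kPa·L = -5470 J.
ΔU = nCvΔT = 5.23×20.8×(431−557) = -13700 J.
Q = ΔU + W = nCpΔT = -19100 J.
State after step 1: P = 494 kPa, V = 37.9 L, T = 431 K.
Step 2 — Isothermal: T stays 431 K; PV = const ⇒ V₂ = 252 L, P₂ = 74.3 kPa.
ΔU = 0 (ideal gas, T constant).
W = nRT ln(V₂/V₁) = 5.23×8.314×431×ln(6.65) = 35500 J.
Q = ΔU + W = 35500 J.
Net over both steps: W = 30000 J, Q = 16400 J, ΔU = -13700 J.

30000 J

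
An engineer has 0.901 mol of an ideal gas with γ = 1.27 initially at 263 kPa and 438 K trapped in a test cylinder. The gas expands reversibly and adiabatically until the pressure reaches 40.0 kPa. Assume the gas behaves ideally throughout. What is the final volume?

55.0 L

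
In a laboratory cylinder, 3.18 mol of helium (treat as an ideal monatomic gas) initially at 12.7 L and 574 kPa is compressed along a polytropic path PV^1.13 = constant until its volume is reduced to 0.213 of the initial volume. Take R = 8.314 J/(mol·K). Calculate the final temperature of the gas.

T₁ = P₁V₁/(nR) = 574×12.7/(3.18×8.314) = 276 K.
Polytropic n=1.13: T₂ = T₁(V₁/V₂)^(n−1) = 276×(4.69)^0.13 = 337 K; P₂ = P₁(V₁/V₂)^n = 3290 kPa.

337 K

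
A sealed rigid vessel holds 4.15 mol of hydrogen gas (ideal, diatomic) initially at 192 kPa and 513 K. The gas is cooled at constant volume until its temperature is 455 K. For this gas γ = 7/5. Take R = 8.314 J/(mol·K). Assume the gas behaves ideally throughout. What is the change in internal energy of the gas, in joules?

V₁ = nRT₁/P₁ = 4.15×8.314×513/192 = 92.2 L.
Isochoric: V stays 92.2 L; P/T = const ⇒ T₂ = 455 K, P₂ = 170 kPa.
For an ideal gas ΔU = nCvΔT with Cv = (5/2)R = 20.8 J/(mol·K).
ΔU = 4.15×20.8×(455−513) = -5000 J.

-5000 J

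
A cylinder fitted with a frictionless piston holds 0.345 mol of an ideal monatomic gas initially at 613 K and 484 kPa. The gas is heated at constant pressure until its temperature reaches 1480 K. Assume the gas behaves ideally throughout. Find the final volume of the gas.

V₁ = nRT₁/P₁ = 0.345×8.314×613/484 = 3.63 L.
Isobaric: P stays 484 kPa; V/T = const ⇒ T₂ = 1480 K, V₂ = 8.77 L.

8.77 L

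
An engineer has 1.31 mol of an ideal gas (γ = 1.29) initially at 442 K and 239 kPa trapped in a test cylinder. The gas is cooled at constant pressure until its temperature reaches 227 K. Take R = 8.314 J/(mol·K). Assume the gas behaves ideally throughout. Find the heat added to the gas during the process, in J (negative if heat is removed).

-10400 J

V₁ = nRT₁/P₁ = 1.31×8.314×442/239 = 20.1 L.
Isobaric: P stays 239 kPa; V/T = const ⇒ T₂ = 227 K, V₂ = 10.3 L.
W = PΔV = 239×(10.3−20.1) kPa·L = -2340 J.
ΔU = nCvΔT = 1.31×28.7×(227−442) = -8070 J.
Q = ΔU + W = nCpΔT = -10400 J.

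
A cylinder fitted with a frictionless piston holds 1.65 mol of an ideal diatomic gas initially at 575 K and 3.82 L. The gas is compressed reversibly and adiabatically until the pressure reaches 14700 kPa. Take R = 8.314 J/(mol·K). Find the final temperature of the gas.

P₁ = nRT₁/V₁ = 1.65×8.314×575/3.82 = 2060 kPa.
Adiabatic: T₂/T₁ = (P₂/P₁)^((γ−1)/γ) ⇒ T₂ = 575×(7.12)^0.286 = 1010 K; V₂ = 0.940 L.

1010 K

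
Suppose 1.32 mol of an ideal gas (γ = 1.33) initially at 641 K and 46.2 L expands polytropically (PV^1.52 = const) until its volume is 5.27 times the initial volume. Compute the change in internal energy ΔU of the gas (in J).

-12300 J

P₁ = nRT₁/V₁ = 1.32×8.314×641/46.2 = 152 kPa.
Polytropic n=1.52: T₂ = T₁(V₁/V₂)^(n−1) = 641×(0.190)^0.52 = 270 K; P₂ = P₁(V₁/V₂)^n = 12.2 kPa.
For an ideal gas ΔU = nCvΔT with Cv = R/(γ−1) = 25.2 J/(mol·K).
ΔU = 1.32×25.2×(270−641) = -12300 J.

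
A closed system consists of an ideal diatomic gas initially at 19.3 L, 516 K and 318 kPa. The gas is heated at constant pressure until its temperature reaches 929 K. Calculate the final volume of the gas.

Isobaric: P stays 318 kPa; V/T = const ⇒ T₂ = 929 K, V₂ = 34.7 L.

34.7 L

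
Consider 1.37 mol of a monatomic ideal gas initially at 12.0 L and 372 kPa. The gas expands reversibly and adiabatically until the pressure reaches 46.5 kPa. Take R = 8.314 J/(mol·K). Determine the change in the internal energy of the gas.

T₁ = P₁V₁/(nR) = 372×12.0/(1.37×8.314) = 392 K.
Adiabatic: T₂/T₁ = (P₂/P₁)^((γ−1)/γ) ⇒ T₂ = 392×(0.125)^0.400 = 171 K; V₂ = 41.8 L.
For an ideal gas ΔU = nCvΔT with Cv = (3/2)R = 12.5 J/(mol·K).
ΔU = 1.37×12.5×(171−392) = -3780 J.

-3780 J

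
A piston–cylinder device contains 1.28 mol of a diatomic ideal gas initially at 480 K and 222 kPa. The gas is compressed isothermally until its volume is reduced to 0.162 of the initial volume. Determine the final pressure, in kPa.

1370 kPa

V₁ = nRT₁/P₁ = 1.28×8.314×480/222 = 23.0 L.
Isothermal: T stays 480 K; PV = const ⇒ V₂ = 3.73 L, P₂ = 1370 kPa.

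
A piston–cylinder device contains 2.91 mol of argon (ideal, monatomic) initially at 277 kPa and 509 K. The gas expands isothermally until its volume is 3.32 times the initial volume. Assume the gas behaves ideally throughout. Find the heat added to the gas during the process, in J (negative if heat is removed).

14800 J

V₁ = nRT₁/P₁ = 2.91×8.314×509/277 = 44.5 L.
Isothermal: T stays 509 K; PV = const ⇒ V₂ = 148 L, P₂ = 83.4 kPa.
ΔU = 0 (ideal gas, T constant).
W = nRT ln(V₂/V₁) = 2.91×8.314×509×ln(3.32) = 14800 J.
Q = ΔU + W = 14800 J.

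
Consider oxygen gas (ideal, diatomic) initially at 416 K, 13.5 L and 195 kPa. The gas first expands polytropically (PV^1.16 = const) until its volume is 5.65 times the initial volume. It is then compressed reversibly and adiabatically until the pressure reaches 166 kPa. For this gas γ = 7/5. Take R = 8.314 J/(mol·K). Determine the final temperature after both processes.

535 K

n = P₁V₁/(RT₁) = 195×13.5/(8.314×416) = 0.761 mol.
Step 1 — Polytropic n=1.16: T₂ = T₁(V₁/V₂)^(n−1) = 416×(0.177)^0.16 = 315 K; P₂ = P₁(V₁/V₂)^n = 26.2 kPa.
W = (P₁V₁−P₂V₂)/(n−1) = (195×13.5−26.2×76.3)/0.16 = 3980 J.
ΔU = nCvΔT = 0.761×20.8×(315−416) = -1590 J.
Q = ΔU + W = 2390 J.
State after step 1: P = 26.2 kPa, V = 76.3 L, T = 315 K.
Step 2 — Adiabatic: T₂/T₁ = (P₂/P₁)^((γ−1)/γ) ⇒ T₂ = 315×(6.35)^0.286 = 535 K; V₂ = 20.4 L.
ΔU = nCvΔT = 0.761×20.8×(535−315) = 3470 J.
Q = 0 for an adiabatic process, so W = −ΔU = -3470 J.
Net over both steps: W = 512 J, Q = 2390 J, ΔU = 1880 J.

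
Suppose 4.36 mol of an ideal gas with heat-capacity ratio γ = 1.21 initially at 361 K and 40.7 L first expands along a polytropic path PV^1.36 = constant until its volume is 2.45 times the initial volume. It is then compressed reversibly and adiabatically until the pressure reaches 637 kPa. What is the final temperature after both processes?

364 K

P₁ = nRT₁/V₁ = 4.36×8.314×361/40.7 = 322 kPa.
Step 1 — Polytropic n=1.36: T₂ = T₁(V₁/V₂)^(n−1) = 361×(0.408)^0.36 = 261 K; P₂ = P₁(V₁/V₂)^n = 95.0 kPa.
W = (P₁V₁−P₂V₂)/(n−1) = (322×40.7−95.0×99.7)/0.36 = 10000 J.
ΔU = nCvΔT = 4.36×39.6×(261−361) = -17200 J.
Q = ΔU + W = -7160 J.
State after step 1: P = 95.0 kPa, V = 99.7 L, T = 261 K.
Step 2 — Adiabatic: T₂/T₁ = (P₂/P₁)^((γ−1)/γ) ⇒ T₂ = 261×(6.70)^0.174 = 364 K; V₂ = 20.7 L.
ΔU = nCvΔT = 4.36×39.6×(364−261) = 17700 J.
Q = 0 for an adiabatic process, so W = −ΔU = -17700 J.
Net over both steps: W = -7630 J, Q = -7160 J, ΔU = 474 J.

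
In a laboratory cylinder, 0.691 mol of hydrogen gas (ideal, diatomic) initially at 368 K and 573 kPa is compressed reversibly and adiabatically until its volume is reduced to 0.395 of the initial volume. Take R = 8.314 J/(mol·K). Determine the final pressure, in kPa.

2100 kPa

V₁ = nRT₁/P₁ = 0.691×8.314×368/573 = 3.69 L.
Adiabatic: TV^(γ−1) = const ⇒ T₂ = 368×(2.53)^0.400 = 534 K; PV^γ = const ⇒ P₂ = 2100 kPa.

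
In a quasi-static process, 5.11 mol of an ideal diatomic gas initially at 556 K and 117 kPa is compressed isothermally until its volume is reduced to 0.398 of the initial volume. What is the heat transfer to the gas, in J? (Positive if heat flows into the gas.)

V₁ = nRT₁/P₁ = 5.11×8.314×556/117 = 202 L.
Isothermal: T stays 556 K; PV = const ⇒ V₂ = 80.4 L, P₂ = 294 kPa.
ΔU = 0 (ideal gas, T constant).
W = nRT ln(V₂/V₁) = 5.11×8.314×556×ln(0.398) = -21800 J.
Q = ΔU + W = -21800 J.

-21800 J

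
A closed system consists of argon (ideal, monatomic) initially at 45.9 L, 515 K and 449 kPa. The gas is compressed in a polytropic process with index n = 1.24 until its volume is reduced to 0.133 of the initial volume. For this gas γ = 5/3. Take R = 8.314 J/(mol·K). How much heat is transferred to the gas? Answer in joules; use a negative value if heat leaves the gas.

-34200 J

n = P₁V₁/(RT₁) = 449×45.9/(8.314×515) = 4.81 mol.
Polytropic n=1.24: T₂ = T₁(V₁/V₂)^(n−1) = 515×(7.52)^0.24 = 836 K; P₂ = P₁(V₁/V₂)^n = 5480 kPa.
W = (P₁V₁−P₂V₂)/(n−1) = (449×45.9−5480×6.10)/0.24 = -53500 J.
ΔU = nCvΔT = 4.81×12.5×(836−515) = 19300 J.
Q = ΔU + W = -34200 J.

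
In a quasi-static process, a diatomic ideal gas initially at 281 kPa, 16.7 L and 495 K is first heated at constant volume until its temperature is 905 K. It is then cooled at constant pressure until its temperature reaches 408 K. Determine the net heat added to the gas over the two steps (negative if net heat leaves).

n = P₁V₁/(RT₁) = 281×16.7/(8.314×495) = 1.14 mol.
Step 1 — Isochoric: V stays 16.7 L; P/T = const ⇒ T₂ = 905 K, P₂ = 514 kPa.
W = 0 (no volume change).
ΔU = nCvΔT = 1.14×20.8×(905−495) = 9720 J.
Q = ΔU = 9720 J.
State after step 1: P = 514 kPa, V = 16.7 L, T = 905 K.
Step 2 — Isobaric: P stays 514 kPa; V/T = const ⇒ T₂ = 408 K, V₂ = 7.53 L.
W = PΔV = 514×(7.53−16.7) kPa·L = -4710 J.
ΔU = nCvΔT = 1.14×20.8×(408−905) = -11800 J.
Q = ΔU + W = nCpΔT = -16500 J.
Net over both steps: W = -4710 J, Q = -6770 J, ΔU = -2060 J.

-6770 J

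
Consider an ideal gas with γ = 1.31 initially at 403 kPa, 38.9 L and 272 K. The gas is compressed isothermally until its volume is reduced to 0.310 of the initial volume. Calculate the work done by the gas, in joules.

-18400 J

n = P₁V₁/(RT₁) = 403×38.9/(8.314×272) = 6.93 mol.
Isothermal: T stays 272 K; PV = const ⇒ V₂ = 12.1 L, P₂ = 1300 kPa.
W = nRT ln(V₂/V₁) = 6.93×8.314×272×ln(0.310) = -18400 J.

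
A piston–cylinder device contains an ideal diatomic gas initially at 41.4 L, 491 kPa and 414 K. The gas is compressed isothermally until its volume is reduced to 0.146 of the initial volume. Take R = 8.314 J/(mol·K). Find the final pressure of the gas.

3360 kPa

Isothermal: T stays 414 K; PV = const ⇒ V₂ = 6.04 L, P₂ = 3360 kPa.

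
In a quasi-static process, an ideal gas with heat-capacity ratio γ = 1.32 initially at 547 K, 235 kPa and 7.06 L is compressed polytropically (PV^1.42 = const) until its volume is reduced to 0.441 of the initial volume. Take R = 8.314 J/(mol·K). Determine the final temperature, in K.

771 K

Polytropic n=1.42: T₂ = T₁(V₁/V₂)^(n−1) = 547×(2.27)^0.42 = 771 K; P₂ = P₁(V₁/V₂)^n = 752 kPa.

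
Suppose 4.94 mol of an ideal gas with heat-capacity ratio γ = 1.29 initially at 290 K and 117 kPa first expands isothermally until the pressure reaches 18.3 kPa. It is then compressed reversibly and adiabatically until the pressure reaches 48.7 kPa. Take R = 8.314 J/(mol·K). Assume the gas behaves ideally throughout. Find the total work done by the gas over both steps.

12000 J

V₁ = nRT₁/P₁ = 4.94×8.314×290/117 = 102 L.
Step 1 — Isothermal: T stays 290 K; PV = const ⇒ V₂ = 651 L, P₂ = 18.3 kPa.
ΔU = 0 (ideal gas, T constant).
W = nRT ln(V₂/V₁) = 4.94×8.314×290×ln(6.39) = 22100 J.
Q = ΔU + W = 22100 J.
State after step 1: P = 18.3 kPa, V = 651 L, T = 290 K.
Step 2 — Adiabatic: T₂/T₁ = (P₂/P₁)^((γ−1)/γ) ⇒ T₂ = 290×(2.66)^0.225 = 361 K; V₂ = 305 L.
ΔU = nCvΔT = 4.94×28.7×(361−290) = 10100 J.
Q = 0 for an adiabatic process, so W = −ΔU = -10100 J.
Net over both steps: W = 12000 J, Q = 22100 J, ΔU = 10100 J.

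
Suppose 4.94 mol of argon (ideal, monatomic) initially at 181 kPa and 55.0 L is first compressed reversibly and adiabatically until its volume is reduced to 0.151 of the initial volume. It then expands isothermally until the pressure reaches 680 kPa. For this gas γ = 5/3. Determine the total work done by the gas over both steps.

T₁ = P₁V₁/(nR) = 181×55.0/(4.94×8.314) = 242 K.
Step 1 — Adiabatic: TV^(γ−1) = const ⇒ T₂ = 242×(6.62)^0.667 = 855 K; PV^γ = const ⇒ P₂ = 4230 kPa.
ΔU = nCvΔT = 4.94×12.5×(855−242) = 37700 J.
Q = 0 for an adiabatic process, so W = −ΔU = -37700 J.
State after step 1: P = 4230 kPa, V = 8.30 L, T = 855 K.
Step 2 — Isothermal: T stays 855 K; PV = const ⇒ V₂ = 51.6 L, P₂ = 680 kPa.
ΔU = 0 (ideal gas, T constant).
W = nRT ln(V₂/V₁) = 4.94×8.314×855×ln(6.22) = 64100 J.
Q = ΔU + W = 64100 J.
Net over both steps: W = 26400 J, Q = 64100 J, ΔU = 37700 J.

26400 J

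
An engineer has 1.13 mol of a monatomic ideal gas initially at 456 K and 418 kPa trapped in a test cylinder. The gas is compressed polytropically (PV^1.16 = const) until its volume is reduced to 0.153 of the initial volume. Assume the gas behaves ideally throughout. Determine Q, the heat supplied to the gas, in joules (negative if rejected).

-7130 J

V₁ = nRT₁/P₁ = 1.13×8.314×456/418 = 10.2 L.
Polytropic n=1.16: T₂ = T₁(V₁/V₂)^(n−1) = 456×(6.54)^0.16 = 616 K; P₂ = P₁(V₁/V₂)^n = 3690 kPa.
W = (P₁V₁−P₂V₂)/(n−1) = (418×10.2−3690×1.57)/0.16 = -9380 J.
ΔU = nCvΔT = 1.13×12.5×(616−456) = 2250 J.
Q = ΔU + W = -7130 J.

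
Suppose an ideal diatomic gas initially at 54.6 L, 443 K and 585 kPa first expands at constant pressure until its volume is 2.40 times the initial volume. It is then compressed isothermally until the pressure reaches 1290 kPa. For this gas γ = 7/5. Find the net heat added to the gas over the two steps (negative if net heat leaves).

95900 J

n = P₁V₁/(RT₁) = 585×54.6/(8.314×443) = 8.67 mol.
Step 1 — Isobaric: P stays 585 kPa; V/T = const ⇒ T₂ = 1060 K, V₂ = 131 L.
W = PΔV = 585×(131−54.6) kPa·L = 44700 J.
ΔU = nCvΔT = 8.67×20.8×(1060−443) = 112000 J.
Q = ΔU + W = nCpΔT = 157000 J.
State after step 1: P = 585 kPa, V = 131 L, T = 1060 K.
Step 2 — Isothermal: T stays 1060 K; PV = const ⇒ V₂ = 59.4 L, P₂ = 1290 kPa.
ΔU = 0 (ideal gas, T constant).
W = nRT ln(V₂/V₁) = 8.67×8.314×1060×ln(0.453) = -60600 J.
Q = ΔU + W = -60600 J.
Net over both steps: W = -15900 J, Q = 95900 J, ΔU = 112000 J.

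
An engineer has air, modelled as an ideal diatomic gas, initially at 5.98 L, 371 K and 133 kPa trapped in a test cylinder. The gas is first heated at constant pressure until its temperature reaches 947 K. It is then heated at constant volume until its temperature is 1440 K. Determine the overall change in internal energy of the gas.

n = P₁V₁/(RT₁) = 133×5.98/(8.314×371) = 0.258 mol.
Step 1 — Isobaric: P stays 133 kPa; V/T = const ⇒ T₂ = 947 K, V₂ = 15.3 L.
W = PΔV = 133×(15.3−5.98) kPa·L = 1230 J.
ΔU = nCvΔT = 0.258×20.8×(947−371) = 3090 J.
Q = ΔU + W = nCpΔT = 4320 J.
State after step 1: P = 133 kPa, V = 15.3 L, T = 947 K.
Step 2 — Isochoric: V stays 15.3 L; P/T = const ⇒ T₂ = 1440 K, P₂ = 202 kPa.
W = 0 (no volume change).
ΔU = nCvΔT = 0.258×20.8×(1440−947) = 2640 J.
Q = ΔU = 2640 J.
Net over both steps: W = 1230 J, Q = 6960 J, ΔU = 5730 J.

5730 J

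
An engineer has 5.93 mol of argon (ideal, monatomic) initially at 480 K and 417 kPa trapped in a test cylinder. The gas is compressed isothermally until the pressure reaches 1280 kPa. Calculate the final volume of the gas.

18.5 L

V₁ = nRT₁/P₁ = 5.93×8.314×480/417 = 56.8 L.
Isothermal: T stays 480 K; PV = const ⇒ V₂ = 18.5 L, P₂ = 1280 kPa.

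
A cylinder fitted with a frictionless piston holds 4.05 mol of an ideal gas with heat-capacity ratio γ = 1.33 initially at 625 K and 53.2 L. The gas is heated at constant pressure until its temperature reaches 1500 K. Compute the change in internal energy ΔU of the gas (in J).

P₁ = nRT₁/V₁ = 4.05×8.314×625/53.2 = 396 kPa.
Isobaric: P stays 396 kPa; V/T = const ⇒ T₂ = 1500 K, V₂ = 128 L.
For an ideal gas ΔU = nCvΔT with Cv = R/(γ−1) = 25.2 J/(mol·K).
ΔU = 4.05×25.2×(1500−625) = 89300 J.

89300 J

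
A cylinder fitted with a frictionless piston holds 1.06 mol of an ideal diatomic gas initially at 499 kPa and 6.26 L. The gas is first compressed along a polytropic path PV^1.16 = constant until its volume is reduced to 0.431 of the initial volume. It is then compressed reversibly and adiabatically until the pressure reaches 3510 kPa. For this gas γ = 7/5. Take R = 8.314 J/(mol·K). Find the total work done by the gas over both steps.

-5680 J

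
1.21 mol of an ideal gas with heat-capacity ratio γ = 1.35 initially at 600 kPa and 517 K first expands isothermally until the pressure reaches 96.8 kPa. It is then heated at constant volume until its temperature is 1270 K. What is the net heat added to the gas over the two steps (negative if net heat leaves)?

31100 J

V₁ = nRT₁/P₁ = 1.21×8.314×517/600 = 8.67 L.
Step 1 — Isothermal: T stays 517 K; PV = const ⇒ V₂ = 53.7 L, P₂ = 96.8 kPa.
ΔU = 0 (ideal gas, T constant).
W = nRT ln(V₂/V₁) = 1.21×8.314×517×ln(6.20) = 9490 J.
Q = ΔU + W = 9490 J.
State after step 1: P = 96.8 kPa, V = 53.7 L, T = 517 K.
Step 2 — Isochoric: V stays 53.7 L; P/T = const ⇒ T₂ = 1270 K, P₂ = 238 kPa.
W = 0 (no volume change).
ΔU = nCvΔT = 1.21×23.8×(1270−517) = 21600 J.
Q = ΔU = 21600 J.
Net over both steps: W = 9490 J, Q = 31100 J, ΔU = 21600 J.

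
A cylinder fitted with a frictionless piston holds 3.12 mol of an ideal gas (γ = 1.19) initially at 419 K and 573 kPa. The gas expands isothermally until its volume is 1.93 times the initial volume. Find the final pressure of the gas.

297 kPa

V₁ = nRT₁/P₁ = 3.12×8.314×419/573 = 19.0 L.
Isothermal: T stays 419 K; PV = const ⇒ V₂ = 36.6 L, P₂ = 297 kPa.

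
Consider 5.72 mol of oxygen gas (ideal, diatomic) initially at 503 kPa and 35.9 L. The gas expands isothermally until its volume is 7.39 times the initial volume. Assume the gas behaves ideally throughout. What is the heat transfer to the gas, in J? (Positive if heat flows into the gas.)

T₁ = P₁V₁/(nR) = 503×35.9/(5.72×8.314) = 380 K.
Isothermal: T stays 380 K; PV = const ⇒ V₂ = 265 L, P₂ = 68.1 kPa.
ΔU = 0 (ideal gas, T constant).
W = nRT ln(V₂/V₁) = 5.72×8.314×380×ln(7.39) = 36100 J.
Q = ΔU + W = 36100 J.

36100 J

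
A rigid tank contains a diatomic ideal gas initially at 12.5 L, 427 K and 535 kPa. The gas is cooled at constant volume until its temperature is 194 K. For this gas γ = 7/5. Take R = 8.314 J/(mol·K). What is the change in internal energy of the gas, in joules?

-9120 J

n = P₁V₁/(RT₁) = 535×12.5/(8.314×427) = 1.88 mol.
Isochoric: V stays 12.5 L; P/T = const ⇒ T₂ = 194 K, P₂ = 243 kPa.
For an ideal gas ΔU = nCvΔT with Cv = (5/2)R = 20.8 J/(mol·K).
ΔU = 1.88×20.8×(194−427) = -9120 J.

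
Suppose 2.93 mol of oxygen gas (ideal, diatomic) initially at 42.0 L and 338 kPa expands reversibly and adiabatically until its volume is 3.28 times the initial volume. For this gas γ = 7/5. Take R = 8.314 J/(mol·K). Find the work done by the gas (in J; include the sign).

T₁ = P₁V₁/(nR) = 338×42.0/(2.93×8.314) = 583 K.
Adiabatic: TV^(γ−1) = const ⇒ T₂ = 583×(0.305)^0.400 = 362 K; PV^γ = const ⇒ P₂ = 64.1 kPa.
ΔU = nCvΔT = 2.93×20.8×(362−583) = -13400 J.
Q = 0 for an adiabatic process, so W = −ΔU = 13400 J.

13400 J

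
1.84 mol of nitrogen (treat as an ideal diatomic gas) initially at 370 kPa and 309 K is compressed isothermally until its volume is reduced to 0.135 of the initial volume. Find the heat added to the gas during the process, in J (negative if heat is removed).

-9470 J

V₁ = nRT₁/P₁ = 1.84×8.314×309/370 = 12.8 L.
Isothermal: T stays 309 K; PV = const ⇒ V₂ = 1.72 L, P₂ = 2740 kPa.
ΔU = 0 (ideal gas, T constant).
W = nRT ln(V₂/V₁) = 1.84×8.314×309×ln(0.135) = -9470 J.
Q = ΔU + W = -9470 J.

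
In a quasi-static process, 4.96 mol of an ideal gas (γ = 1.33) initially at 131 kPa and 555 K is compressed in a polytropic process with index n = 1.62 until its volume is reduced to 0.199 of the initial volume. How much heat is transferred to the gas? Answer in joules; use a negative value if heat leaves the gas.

V₁ = nRT₁/P₁ = 4.96×8.314×555/131 = 175 L.
Polytropic n=1.62: T₂ = T₁(V₁/V₂)^(n−1) = 555×(5.03)^0.62 = 1510 K; P₂ = P₁(V₁/V₂)^n = 1790 kPa.
W = (P₁V₁−P₂V₂)/(n−1) = (131×175−1790×34.8)/0.62 = -63500 J.
ΔU = nCvΔT = 4.96×25.2×(1510−555) = 119000 J.
Q = ΔU + W = 55800 J.

55800 J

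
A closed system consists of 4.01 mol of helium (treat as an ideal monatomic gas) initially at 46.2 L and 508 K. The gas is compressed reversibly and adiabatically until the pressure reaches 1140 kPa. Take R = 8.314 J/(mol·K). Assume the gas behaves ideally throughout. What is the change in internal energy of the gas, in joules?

P₁ = nRT₁/V₁ = 4.01×8.314×508/46.2 = 367 kPa.
Adiabatic: T₂/T₁ = (P₂/P₁)^((γ−1)/γ) ⇒ T₂ = 508×(3.11)^0.400 = 800 K; V₂ = 23.4 L.
For an ideal gas ΔU = nCvΔT with Cv = (3/2)R = 12.5 J/(mol·K).
ΔU = 4.01×12.5×(800−508) = 14600 J.

14600 J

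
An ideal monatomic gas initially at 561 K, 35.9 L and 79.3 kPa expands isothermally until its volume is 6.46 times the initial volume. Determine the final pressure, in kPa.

Isothermal: T stays 561 K; PV = const ⇒ V₂ = 232 L, P₂ = 12.3 kPa.

12.3 kPa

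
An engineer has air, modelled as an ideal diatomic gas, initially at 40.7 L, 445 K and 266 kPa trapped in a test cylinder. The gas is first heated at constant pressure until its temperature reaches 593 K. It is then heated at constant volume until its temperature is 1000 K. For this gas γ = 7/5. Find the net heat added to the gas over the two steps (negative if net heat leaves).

n = P₁V₁/(RT₁) = 266×40.7/(8.314×445) = 2.93 mol.
Step 1 — Isobaric: P stays 266 kPa; V/T = const ⇒ T₂ = 593 K, V₂ = 54.2 L.
W = PΔV = 266×(54.2−40.7) kPa·L = 3600 J.
ΔU = nCvΔT = 2.93×20.8×(593−445) = 9000 J.
Q = ΔU + W = nCpΔT = 12600 J.
State after step 1: P = 266 kPa, V = 54.2 L, T = 593 K.
Step 2 — Isochoric: V stays 54.2 L; P/T = const ⇒ T₂ = 1000 K, P₂ = 449 kPa.
W = 0 (no volume change).
ΔU = nCvΔT = 2.93×20.8×(1000−593) = 24800 J.
Q = ΔU = 24800 J.
Net over both steps: W = 3600 J, Q = 37400 J, ΔU = 33800 J.

37400 J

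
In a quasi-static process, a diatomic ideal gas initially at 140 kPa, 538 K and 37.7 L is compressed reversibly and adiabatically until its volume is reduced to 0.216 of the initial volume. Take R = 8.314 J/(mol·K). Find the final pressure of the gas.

Adiabatic: TV^(γ−1) = const ⇒ T₂ = 538×(4.63)^0.400 = 993 K; PV^γ = const ⇒ P₂ = 1200 kPa.

1200 kPa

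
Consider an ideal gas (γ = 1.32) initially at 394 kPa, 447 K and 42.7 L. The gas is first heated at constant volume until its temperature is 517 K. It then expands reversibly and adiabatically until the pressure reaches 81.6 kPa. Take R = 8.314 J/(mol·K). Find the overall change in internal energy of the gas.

-12500 J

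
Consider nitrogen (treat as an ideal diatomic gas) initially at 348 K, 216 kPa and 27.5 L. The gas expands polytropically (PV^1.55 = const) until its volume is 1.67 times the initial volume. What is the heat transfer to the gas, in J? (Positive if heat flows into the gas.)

n = P₁V₁/(RT₁) = 216×27.5/(8.314×348) = 2.05 mol.
Polytropic n=1.55: T₂ = T₁(V₁/V₂)^(n−1) = 348×(0.599)^0.55 = 262 K; P₂ = P₁(V₁/V₂)^n = 97.6 kPa.
W = (P₁V₁−P₂V₂)/(n−1) = (216×27.5−97.6×45.9)/0.55 = 2650 J.
ΔU = nCvΔT = 2.05×20.8×(262−348) = -3650 J.
Q = ΔU + W = -995 J.

-995 J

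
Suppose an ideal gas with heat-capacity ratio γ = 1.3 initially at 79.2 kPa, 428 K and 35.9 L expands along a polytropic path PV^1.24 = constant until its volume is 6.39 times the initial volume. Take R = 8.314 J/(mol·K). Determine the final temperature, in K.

Polytropic n=1.24: T₂ = T₁(V₁/V₂)^(n−1) = 428×(0.156)^0.24 = 274 K; P₂ = P₁(V₁/V₂)^n = 7.94 kPa.

274 K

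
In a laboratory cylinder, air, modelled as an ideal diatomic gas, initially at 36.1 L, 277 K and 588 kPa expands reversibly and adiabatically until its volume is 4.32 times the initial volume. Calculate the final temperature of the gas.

Adiabatic: TV^(γ−1) = const ⇒ T₂ = 277×(0.231)^0.400 = 154 K; PV^γ = const ⇒ P₂ = 75.8 kPa.

154 K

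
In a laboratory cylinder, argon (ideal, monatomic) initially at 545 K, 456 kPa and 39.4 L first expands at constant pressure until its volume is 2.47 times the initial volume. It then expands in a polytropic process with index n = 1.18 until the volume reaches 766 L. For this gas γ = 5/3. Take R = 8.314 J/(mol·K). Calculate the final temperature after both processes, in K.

929 K

n = P₁V₁/(RT₁) = 456×39.4/(8.314×545) = 3.97 mol.
Step 1 — Isobaric: P stays 456 kPa; V/T = const ⇒ T₂ = 1350 K, V₂ = 97.3 L.
W = PΔV = 456×(97.3−39.4) kPa·L = 26400 J.
ΔU = nCvΔT = 3.97×12.5×(1350−545) = 39600 J.
Q = ΔU + W = nCpΔT = 66000 J.
State after step 1: P = 456 kPa, V = 97.3 L, T = 1350 K.
Step 2 — Polytropic n=1.18: T₂ = T₁(V₁/V₂)^(n−1) = 1350×(0.127)^0.18 = 929 K; P₂ = P₁(V₁/V₂)^n = 40.0 kPa.
W = (P₁V₁−P₂V₂)/(n−1) = (456×97.3−40.0×766)/0.18 = 76500 J.
ΔU = nCvΔT = 3.97×12.5×(929−1350) = -20600 J.
Q = ΔU + W = 55800 J.
Net over both steps: W = 103000 J, Q = 122000 J, ΔU = 19000 J.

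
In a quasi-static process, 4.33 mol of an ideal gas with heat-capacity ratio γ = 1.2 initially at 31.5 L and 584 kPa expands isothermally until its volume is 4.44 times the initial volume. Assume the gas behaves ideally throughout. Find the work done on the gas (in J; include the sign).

-27400 J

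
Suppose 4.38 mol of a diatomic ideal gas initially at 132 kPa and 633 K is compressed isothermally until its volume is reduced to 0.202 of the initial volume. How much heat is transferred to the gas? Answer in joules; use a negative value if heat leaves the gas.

-36900 J

V₁ = nRT₁/P₁ = 4.38×8.314×633/132 = 175 L.
Isothermal: T stays 633 K; PV = const ⇒ V₂ = 35.3 L, P₂ = 653 kPa.
ΔU = 0 (ideal gas, T constant).
W = nRT ln(V₂/V₁) = 4.38×8.314×633×ln(0.202) = -36900 J.
Q = ΔU + W = -36900 J.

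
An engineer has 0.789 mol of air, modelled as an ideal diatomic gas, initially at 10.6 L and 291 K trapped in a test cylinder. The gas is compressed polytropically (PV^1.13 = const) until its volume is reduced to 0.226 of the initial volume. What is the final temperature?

P₁ = nRT₁/V₁ = 0.789×8.314×291/10.6 = 180 kPa.
Polytropic n=1.13: T₂ = T₁(V₁/V₂)^(n−1) = 291×(4.42)^0.13 = 353 K; P₂ = P₁(V₁/V₂)^n = 967 kPa.

353 K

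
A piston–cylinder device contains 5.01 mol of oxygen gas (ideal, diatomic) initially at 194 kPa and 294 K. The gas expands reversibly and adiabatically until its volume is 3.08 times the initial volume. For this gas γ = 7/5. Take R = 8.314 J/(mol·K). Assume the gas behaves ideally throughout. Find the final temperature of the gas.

187 K

V₁ = nRT₁/P₁ = 5.01×8.314×294/194 = 63.1 L.
Adiabatic: TV^(γ−1) = const ⇒ T₂ = 294×(0.325)^0.400 = 187 K; PV^γ = const ⇒ P₂ = 40.2 kPa.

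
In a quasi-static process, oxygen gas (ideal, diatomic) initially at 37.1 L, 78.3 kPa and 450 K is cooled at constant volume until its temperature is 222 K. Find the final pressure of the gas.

Isochoric: V stays 37.1 L; P/T = const ⇒ T₂ = 222 K, P₂ = 38.6 kPa.

38.6 kPa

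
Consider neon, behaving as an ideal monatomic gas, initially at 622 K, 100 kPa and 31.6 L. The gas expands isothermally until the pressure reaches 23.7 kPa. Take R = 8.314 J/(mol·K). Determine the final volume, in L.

Isothermal: T stays 622 K; PV = const ⇒ V₂ = 133 L, P₂ = 23.7 kPa.

133 L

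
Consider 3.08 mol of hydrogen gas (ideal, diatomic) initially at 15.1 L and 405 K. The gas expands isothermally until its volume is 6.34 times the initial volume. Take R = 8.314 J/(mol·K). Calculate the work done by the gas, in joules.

P₁ = nRT₁/V₁ = 3.08×8.314×405/15.1 = 687 kPa.
Isothermal: T stays 405 K; PV = const ⇒ V₂ = 95.7 L, P₂ = 108 kPa.
W = nRT ln(V₂/V₁) = 3.08×8.314×405×ln(6.34) = 19200 J.

19200 J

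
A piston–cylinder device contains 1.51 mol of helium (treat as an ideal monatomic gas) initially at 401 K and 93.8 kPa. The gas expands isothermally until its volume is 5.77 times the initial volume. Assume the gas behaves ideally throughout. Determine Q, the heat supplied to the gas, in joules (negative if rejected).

V₁ = nRT₁/P₁ = 1.51×8.314×401/93.8 = 53.7 L.
Isothermal: T stays 401 K; PV = const ⇒ V₂ = 310 L, P₂ = 16.3 kPa.
ΔU = 0 (ideal gas, T constant).
W = nRT ln(V₂/V₁) = 1.51×8.314×401×ln(5.77) = 8820 J.
Q = ΔU + W = 8820 J.

8820 J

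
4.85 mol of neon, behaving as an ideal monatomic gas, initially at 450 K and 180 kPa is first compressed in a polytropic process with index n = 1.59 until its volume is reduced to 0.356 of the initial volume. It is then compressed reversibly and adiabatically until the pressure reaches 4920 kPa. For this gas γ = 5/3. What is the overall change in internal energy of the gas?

V₁ = nRT₁/P₁ = 4.85×8.314×450/180 = 101 L.
Step 1 — Polytropic n=1.59: T₂ = T₁(V₁/V₂)^(n−1) = 450×(2.81)^0.59 = 828 K; P₂ = P₁(V₁/V₂)^n = 930 kPa.
W = (P₁V₁−P₂V₂)/(n−1) = (180×101−930×35.9)/0.59 = -25800 J.
ΔU = nCvΔT = 4.85×12.5×(828−450) = 22800 J.
Q = ΔU + W = -2970 J.
State after step 1: P = 930 kPa, V = 35.9 L, T = 828 K.
Step 2 — Adiabatic: T₂/T₁ = (P₂/P₁)^((γ−1)/γ) ⇒ T₂ = 828×(5.29)^0.400 = 1610 K; V₂ = 13.2 L.
ΔU = nCvΔT = 4.85×12.5×(1610−828) = 47400 J.
Q = 0 for an adiabatic process, so W = −ΔU = -47400 J.
Net over both steps: W = -73200 J, Q = -2970 J, ΔU = 70300 J.

70300 J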